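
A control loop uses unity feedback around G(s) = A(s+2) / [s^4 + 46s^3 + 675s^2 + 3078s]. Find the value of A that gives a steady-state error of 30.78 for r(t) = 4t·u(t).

200

Lowest-order denominator term is 3078s, so the open loop has 1 pole at the origin → type 1 system.
K_v = lim_{s→0} s·G(s) = A·2 / 3078 = (1/1539)·A.
e_ss = 4/K_v = 30.78 ⇒ K_v = 200/1539 ⇒ A = (200/1539)/(1/1539) = 200.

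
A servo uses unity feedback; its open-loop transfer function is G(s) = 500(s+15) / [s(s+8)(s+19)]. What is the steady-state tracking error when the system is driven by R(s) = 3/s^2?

0.0608

The open loop has one pole at the origin → type 1 system.
K_v = lim_{s→0} s·G(s) = 500·15 / (8·19) = 1875/38.
e_ss = 3/K_v = 3/(1875/38) = 0.0608.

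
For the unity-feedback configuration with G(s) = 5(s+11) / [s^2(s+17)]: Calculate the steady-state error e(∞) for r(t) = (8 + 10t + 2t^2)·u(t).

68/55

System type = 2 (two poles at s=0). Treating each term separately:
  • 8: tracked with zero error.
  • 10t: tracked with zero error.
  • 2t^2: e_ss = 4/K_a with K_a=55/17 → 68/55.
Total e_ss = 68/55.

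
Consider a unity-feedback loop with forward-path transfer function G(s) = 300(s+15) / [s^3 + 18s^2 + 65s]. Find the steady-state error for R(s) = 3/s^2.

The denominator has no term below 65s — 1 pole at s=0, type 1.
K_v = lim_{s→0} s·G(s) = 300·15 / 65 = 900/13.
e_ss = 3/K_v = 3/(900/13) = 13/300.

13/300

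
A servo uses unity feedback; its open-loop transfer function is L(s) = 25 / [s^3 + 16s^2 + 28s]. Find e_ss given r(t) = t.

Lowest-order denominator term is 28s, so the open loop has 1 pole at the origin → type 1 system.
K_v = lim_{s→0} s·L(s) = 25 / 28 = 25/28.
e_ss = 1/K_v = 1/(25/28) = 1.12.

1.12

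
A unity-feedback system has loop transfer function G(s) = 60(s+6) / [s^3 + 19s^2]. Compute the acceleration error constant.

360/19

Factoring s^2 from the denominator leaves a polynomial with constant term 19, so the system is type 2.
K_a = lim_{s→0} s^2·G(s) = 60·6 / 19 = 360/19.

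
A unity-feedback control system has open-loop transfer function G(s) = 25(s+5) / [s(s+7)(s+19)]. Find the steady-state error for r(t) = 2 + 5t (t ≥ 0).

5.32

System type = 1 (one pole at s=0). Taking each input component in turn:
  • 2: tracked with zero error.
  • 5t: e_ss = 5/K_v with K_v=125/133 → 5.32.
Total e_ss = 5.32.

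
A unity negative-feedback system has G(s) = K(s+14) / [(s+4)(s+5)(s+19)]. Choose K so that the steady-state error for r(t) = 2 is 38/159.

G(s) has no factors of s in the denominator, so the system is type 0.
K_p = lim_{s→0} G(s) = K·14 / (4·5·19) = (7/190)·K.
e_ss = 2/(1 + K_p) = 38/159 ⇒ 1 + (7/190)·K = 159/19 ⇒ K = 200.

200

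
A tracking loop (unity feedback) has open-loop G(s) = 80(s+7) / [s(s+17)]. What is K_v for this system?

560/17

G(s) has one factor of s in the denominator, so the system is type 1.
K_v = lim_{s→0} s·G(s) = 80·7 / (17) = 560/17.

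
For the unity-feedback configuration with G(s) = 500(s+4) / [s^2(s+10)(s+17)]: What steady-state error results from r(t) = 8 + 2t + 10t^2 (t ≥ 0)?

System type = 2 (two poles at s=0). By superposition:
  • 8: tracked with zero error.
  • 2t: tracked with zero error.
  • 10t^2: e_ss = 20/K_a with K_a=200/17 → 1.7.
Total e_ss = 1.7.

1.7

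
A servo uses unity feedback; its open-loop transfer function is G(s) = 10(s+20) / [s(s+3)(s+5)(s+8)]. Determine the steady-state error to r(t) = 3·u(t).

One free integrator in G(s): this is a type 1 system.
A type-1 system has K_p = ∞, so it tracks a step input with zero steady-state error.

0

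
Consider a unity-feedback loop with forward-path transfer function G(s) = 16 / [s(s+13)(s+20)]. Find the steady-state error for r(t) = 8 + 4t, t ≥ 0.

G(s) has one factor of s in the denominator, so the system is type 1. Treating each term separately:
  • 8: tracked with zero error.
  • 4t: e_ss = 4/K_v with K_v=4/65 → 65.
Total e_ss = 65.

65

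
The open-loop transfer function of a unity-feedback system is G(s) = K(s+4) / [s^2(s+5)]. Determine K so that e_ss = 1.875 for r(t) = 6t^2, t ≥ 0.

8

The open loop has two poles at the origin → type 2 system.
K_a = lim_{s→0} s^2·G(s) = K·4 / (5) = 0.8·K.
e_ss = 12/K_a = 1.875 ⇒ K_a = 6.4 ⇒ K = 6.4/0.8 = 8.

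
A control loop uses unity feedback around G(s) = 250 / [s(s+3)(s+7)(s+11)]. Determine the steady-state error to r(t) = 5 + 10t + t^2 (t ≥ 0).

infinity

One free integrator in G(s): this is a type 1 system. Taking each input component in turn:
  • 5: tracked with zero error.
  • 10t: e_ss = 10/K_v with K_v=250/231 → 9.24.
  • t^2: a type-1 system cannot track it, e_ss → ∞.
The unbounded component dominates.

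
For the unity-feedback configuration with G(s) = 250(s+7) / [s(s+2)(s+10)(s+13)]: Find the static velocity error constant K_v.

175/26

System type = 1 (one pole at s=0).
K_v = lim_{s→0} s·G(s) = 250·7 / (2·10·13) = 175/26.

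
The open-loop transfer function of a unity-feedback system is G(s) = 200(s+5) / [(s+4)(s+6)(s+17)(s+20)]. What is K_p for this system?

G(s) has no factors of s in the denominator, so the system is type 0.
K_p = lim_{s→0} G(s) = 200·5 / (4·6·17·20) = 25/204.

25/204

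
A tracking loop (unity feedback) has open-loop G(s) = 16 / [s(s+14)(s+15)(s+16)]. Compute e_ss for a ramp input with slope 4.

The open loop has one pole at the origin → type 1 system.
K_v = lim_{s→0} s·G(s) = 16 / (14·15·16) = 1/210.
e_ss = 4/K_v = 4/(1/210) = 840.

840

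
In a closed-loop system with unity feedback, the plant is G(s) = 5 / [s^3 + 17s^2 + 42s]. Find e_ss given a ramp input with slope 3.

25.2

Factoring s from the denominator leaves a polynomial with constant term 42, so the system is type 1.
K_v = lim_{s→0} s·G(s) = 5 / 42 = 5/42.
e_ss = 3/K_v = 3/(5/42) = 25.2.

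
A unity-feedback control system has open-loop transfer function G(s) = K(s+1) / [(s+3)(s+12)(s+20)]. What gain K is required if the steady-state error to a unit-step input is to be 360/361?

2

System type = 0 (no poles at s=0).
K_p = lim_{s→0} G(s) = K·1 / (3·12·20) = (1/720)·K.
e_ss = 1/(1 + K_p) = 360/361 ⇒ 1 + (1/720)·K = 361/360 ⇒ K = 2.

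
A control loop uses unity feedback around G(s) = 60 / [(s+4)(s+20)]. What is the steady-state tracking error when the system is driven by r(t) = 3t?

infinity

System type = 0 (no poles at s=0).
For a type-0 system K_v = 0, so e_ss to a ramp input is unbounded.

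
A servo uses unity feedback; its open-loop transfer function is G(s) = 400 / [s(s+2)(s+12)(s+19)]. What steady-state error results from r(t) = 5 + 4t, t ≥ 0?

G(s) has one factor of s in the denominator, so the system is type 1. By superposition:
  • 5: tracked with zero error.
  • 4t: e_ss = 4/K_v with K_v=50/57 → 4.56.
Total e_ss = 4.56.

4.56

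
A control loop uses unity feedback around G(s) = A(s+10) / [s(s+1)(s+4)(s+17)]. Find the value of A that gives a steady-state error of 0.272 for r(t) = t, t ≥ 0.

System type = 1 (one pole at s=0).
K_v = lim_{s→0} s·G(s) = A·10 / (1·4·17) = (5/34)·A.
e_ss = 1/K_v = 0.272 ⇒ K_v = 125/34 ⇒ A = (125/34)/(5/34) = 25.

25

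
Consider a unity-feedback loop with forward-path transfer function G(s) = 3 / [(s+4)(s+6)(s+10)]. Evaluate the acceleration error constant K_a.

System type = 0 (no poles at s=0).
K_a = lim_{s→0} s^2·G(s) = 0 (the extra factor of s kills the finite limit).

0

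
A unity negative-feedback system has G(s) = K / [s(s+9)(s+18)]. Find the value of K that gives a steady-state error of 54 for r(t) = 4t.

The open loop has one pole at the origin → type 1 system.
K_v = lim_{s→0} s·G(s) = K / (9·18) = (1/162)·K.
e_ss = 4/K_v = 54 ⇒ K_v = 2/27 ⇒ K = (2/27)/(1/162) = 12.

12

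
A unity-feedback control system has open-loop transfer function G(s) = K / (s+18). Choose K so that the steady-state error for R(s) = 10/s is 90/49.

80

System type = 0 (no poles at s=0).
K_p = lim_{s→0} G(s) = K / (18) = (1/18)·K.
e_ss = 10/(1 + K_p) = 90/49 ⇒ 1 + (1/18)·K = 49/9 ⇒ K = 80.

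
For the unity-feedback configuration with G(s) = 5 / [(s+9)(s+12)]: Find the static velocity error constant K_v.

0

The open loop has no poles at the origin → type 0 system.
K_v = lim_{s→0} s·G(s) = 0 (the extra factor of s kills the finite limit).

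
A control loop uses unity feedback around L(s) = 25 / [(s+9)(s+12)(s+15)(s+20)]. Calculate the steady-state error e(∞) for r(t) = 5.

6480/1297

No free integrators in L(s): this is a type 0 system.
K_p = lim_{s→0} L(s) = 25 / (9·12·15·20) = 1/1296.
e_ss = 5/(1 + K_p) = 5/(1297/1296) = 6480/1297.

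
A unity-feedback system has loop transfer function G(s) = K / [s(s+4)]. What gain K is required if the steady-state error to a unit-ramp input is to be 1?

4

The open loop has one pole at the origin → type 1 system.
K_v = lim_{s→0} s·G(s) = K / (4) = 0.25·K.
e_ss = 1/K_v = 1 ⇒ K_v = 1 ⇒ K = 1/0.25 = 4.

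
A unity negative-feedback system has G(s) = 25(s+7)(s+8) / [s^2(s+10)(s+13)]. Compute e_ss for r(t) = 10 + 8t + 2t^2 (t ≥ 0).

13/35

System type = 2 (two poles at s=0). By superposition:
  • 10: tracked with zero error.
  • 8t: tracked with zero error.
  • 2t^2: e_ss = 4/K_a with K_a=140/13 → 13/35.
Total e_ss = 13/35.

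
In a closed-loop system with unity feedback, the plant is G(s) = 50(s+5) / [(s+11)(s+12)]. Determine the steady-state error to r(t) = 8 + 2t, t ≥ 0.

infinity

G(s) has no factors of s in the denominator, so the system is type 0. By superposition:
  • 8: e_ss = 8/(1+K_p) with K_p=125/66 → 528/191.
  • 2t: a type-0 system cannot track it, e_ss → ∞.
The unbounded component dominates.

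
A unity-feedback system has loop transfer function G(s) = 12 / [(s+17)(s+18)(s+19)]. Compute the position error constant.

No free integrators in G(s): this is a type 0 system.
K_p = lim_{s→0} G(s) = 12 / (17·18·19) = 2/969.

2/969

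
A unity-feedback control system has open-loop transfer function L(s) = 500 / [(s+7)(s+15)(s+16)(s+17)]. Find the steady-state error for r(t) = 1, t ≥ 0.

1428/1453

L(s) has no factors of s in the denominator, so the system is type 0.
K_p = lim_{s→0} L(s) = 500 / (7·15·16·17) = 25/1428.
e_ss = 1/(1 + K_p) = 1/(1453/1428) = 1428/1453.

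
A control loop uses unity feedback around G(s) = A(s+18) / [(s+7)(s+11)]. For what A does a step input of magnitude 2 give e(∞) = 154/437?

20

No free integrators in G(s): this is a type 0 system.
K_p = lim_{s→0} G(s) = A·18 / (7·11) = (18/77)·A.
e_ss = 2/(1 + K_p) = 154/437 ⇒ 1 + (18/77)·A = 437/77 ⇒ A = 20.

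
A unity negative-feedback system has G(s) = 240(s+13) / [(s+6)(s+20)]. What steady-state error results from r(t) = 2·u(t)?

2/27

The open loop has no poles at the origin → type 0 system.
K_p = lim_{s→0} G(s) = 240·13 / (6·20) = 26.
e_ss = 2/(1 + K_p) = 2/27.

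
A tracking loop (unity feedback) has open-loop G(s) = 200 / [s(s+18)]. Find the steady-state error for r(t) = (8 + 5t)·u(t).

System type = 1 (one pole at s=0). Treating each term separately:
  • 8: tracked with zero error.
  • 5t: e_ss = 5/K_v with K_v=100/9 → 0.45.
Total e_ss = 0.45.

0.45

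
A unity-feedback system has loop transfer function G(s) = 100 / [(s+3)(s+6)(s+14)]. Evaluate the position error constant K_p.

25/63

System type = 0 (no poles at s=0).
K_p = lim_{s→0} G(s) = 100 / (3·6·14) = 25/63.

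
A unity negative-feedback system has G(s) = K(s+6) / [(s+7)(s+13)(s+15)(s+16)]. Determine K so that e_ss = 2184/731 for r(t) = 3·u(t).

System type = 0 (no poles at s=0).
K_p = lim_{s→0} G(s) = K·6 / (7·13·15·16) = (1/3640)·K.
e_ss = 3/(1 + K_p) = 2184/731 ⇒ 1 + (1/3640)·K = 731/728 ⇒ K = 15.

15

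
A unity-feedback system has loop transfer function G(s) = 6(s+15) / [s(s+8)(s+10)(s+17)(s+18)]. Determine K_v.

One free integrator in G(s): this is a type 1 system.
K_v = lim_{s→0} s·G(s) = 6·15 / (8·10·17·18) = 1/272.

1/272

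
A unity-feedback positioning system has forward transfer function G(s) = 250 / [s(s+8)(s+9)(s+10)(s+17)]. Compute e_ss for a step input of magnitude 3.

G(s) has one factor of s in the denominator, so the system is type 1.
A type-1 system has K_p = ∞, so it tracks a step input with zero steady-state error.

0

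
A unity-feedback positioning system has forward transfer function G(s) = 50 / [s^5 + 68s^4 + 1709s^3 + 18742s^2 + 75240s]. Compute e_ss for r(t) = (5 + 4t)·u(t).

Factoring s from the denominator leaves a polynomial with constant term 75240, so the system is type 1. By superposition:
  • 5: tracked with zero error.
  • 4t: e_ss = 4/K_v with K_v=5/7524 → 6019.2.
Total e_ss = 6019.2.

6019.2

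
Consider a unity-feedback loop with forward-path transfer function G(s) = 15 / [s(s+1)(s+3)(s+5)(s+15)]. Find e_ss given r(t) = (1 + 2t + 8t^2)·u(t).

infinity

System type = 1 (one pole at s=0). Treating each term separately:
  • 1: tracked with zero error.
  • 2t: e_ss = 2/K_v with K_v=1/15 → 30.
  • 8t^2: a type-1 system cannot track it, e_ss → ∞.
The unbounded component dominates.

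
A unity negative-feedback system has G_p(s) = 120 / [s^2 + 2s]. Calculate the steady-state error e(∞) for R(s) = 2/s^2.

1/30

The denominator has no term below 2s — 1 pole at s=0, type 1.
K_v = lim_{s→0} s·G_p(s) = 120 / 2 = 60.
e_ss = 2/K_v = 2/60 = 1/30.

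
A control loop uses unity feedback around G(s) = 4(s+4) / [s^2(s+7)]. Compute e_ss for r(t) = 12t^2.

System type = 2 (two poles at s=0).
K_a = lim_{s→0} s^2·G(s) = 4·4 / (7) = 16/7.
r(t) = 12t^2 gives R(s) = 24/s^3.
e_ss = 24/K_a = 24/(16/7) = 10.5.

10.5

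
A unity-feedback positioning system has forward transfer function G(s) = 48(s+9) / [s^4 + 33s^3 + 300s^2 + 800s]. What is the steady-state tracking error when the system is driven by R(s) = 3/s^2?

The denominator has no term below 800s — 1 pole at s=0, type 1.
K_v = lim_{s→0} s·G(s) = 48·9 / 800 = 0.54.
e_ss = 3/K_v = 3/0.54 = 50/9.

50/9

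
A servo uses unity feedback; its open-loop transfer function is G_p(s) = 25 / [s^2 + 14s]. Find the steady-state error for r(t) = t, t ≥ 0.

Factoring s from the denominator leaves a polynomial with constant term 14, so the system is type 1.
K_v = lim_{s→0} s·G_p(s) = 25 / 14 = 25/14.
e_ss = 1/K_v = 1/(25/14) = 0.56.

0.56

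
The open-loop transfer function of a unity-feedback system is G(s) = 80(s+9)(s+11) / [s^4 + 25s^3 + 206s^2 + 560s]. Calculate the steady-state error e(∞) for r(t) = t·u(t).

7/99

Factoring s from the denominator leaves a polynomial with constant term 560, so the system is type 1.
K_v = lim_{s→0} s·G(s) = 80·9·11 / 560 = 99/7.
e_ss = 1/K_v = 1/(99/7) = 7/99.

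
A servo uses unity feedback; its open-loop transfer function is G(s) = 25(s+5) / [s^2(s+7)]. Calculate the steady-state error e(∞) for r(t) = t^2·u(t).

Two free integrators in G(s): this is a type 2 system.
K_a = lim_{s→0} s^2·G(s) = 25·5 / (7) = 125/7.
r(t) = t^2 gives R(s) = 2/s^3.
e_ss = 2/K_a = 2/(125/7) = 0.112.

0.112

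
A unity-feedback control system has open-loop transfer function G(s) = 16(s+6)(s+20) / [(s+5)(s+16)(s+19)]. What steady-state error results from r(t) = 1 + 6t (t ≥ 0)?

The open loop has no poles at the origin → type 0 system. By superposition:
  • 1: e_ss = 1/(1+K_p) with K_p=24/19 → 19/43.
  • 6t: a type-0 system cannot track it, e_ss → ∞.
The unbounded component dominates.

infinity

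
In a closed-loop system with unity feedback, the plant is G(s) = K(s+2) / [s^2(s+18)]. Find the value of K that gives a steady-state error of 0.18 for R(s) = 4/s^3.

200

System type = 2 (two poles at s=0).
K_a = lim_{s→0} s^2·G(s) = K·2 / (18) = (1/9)·K.
e_ss = 4/K_a = 0.18 ⇒ K_a = 200/9 ⇒ K = (200/9)/(1/9) = 200.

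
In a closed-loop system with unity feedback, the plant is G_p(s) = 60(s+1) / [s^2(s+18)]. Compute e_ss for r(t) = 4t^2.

The open loop has two poles at the origin → type 2 system.
K_a = lim_{s→0} s^2·G_p(s) = 60·1 / (18) = 10/3.
r(t) = 4t^2 gives R(s) = 8/s^3.
e_ss = 8/K_a = 8/(10/3) = 2.4.

2.4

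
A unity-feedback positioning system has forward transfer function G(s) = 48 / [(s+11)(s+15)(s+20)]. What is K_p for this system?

G(s) has no factors of s in the denominator, so the system is type 0.
K_p = lim_{s→0} G(s) = 48 / (11·15·20) = 4/275.

4/275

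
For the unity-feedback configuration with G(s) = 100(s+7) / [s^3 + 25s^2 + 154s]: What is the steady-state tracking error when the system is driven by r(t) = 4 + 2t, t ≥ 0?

0.44

The denominator has no term below 154s — 1 pole at s=0, type 1. Taking each input component in turn:
  • 4: tracked with zero error.
  • 2t: e_ss = 2/K_v with K_v=50/11 → 0.44.
Total e_ss = 0.44.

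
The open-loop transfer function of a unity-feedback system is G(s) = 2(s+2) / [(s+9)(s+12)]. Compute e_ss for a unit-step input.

G(s) has no factors of s in the denominator, so the system is type 0.
K_p = lim_{s→0} G(s) = 2·2 / (9·12) = 1/27.
e_ss = 1/(1 + K_p) = 1/(28/27) = 27/28.

27/28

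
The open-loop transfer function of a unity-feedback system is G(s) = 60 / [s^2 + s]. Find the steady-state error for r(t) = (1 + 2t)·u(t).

Factoring s from the denominator leaves a polynomial with constant term 1, so the system is type 1. Taking each input component in turn:
  • 1: tracked with zero error.
  • 2t: e_ss = 2/K_v with K_v=60 → 1/30.
Total e_ss = 1/30.

1/30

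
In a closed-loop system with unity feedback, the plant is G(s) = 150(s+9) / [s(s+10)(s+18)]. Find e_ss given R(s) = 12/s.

0

The open loop has one pole at the origin → type 1 system.
A type-1 system has K_p = ∞, so it tracks a step input with zero steady-state error.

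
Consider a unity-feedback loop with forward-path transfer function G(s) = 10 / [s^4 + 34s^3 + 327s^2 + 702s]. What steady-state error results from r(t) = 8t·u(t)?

561.6

Factoring s from the denominator leaves a polynomial with constant term 702, so the system is type 1.
K_v = lim_{s→0} s·G(s) = 10 / 702 = 5/351.
e_ss = 8/K_v = 8/(5/351) = 561.6.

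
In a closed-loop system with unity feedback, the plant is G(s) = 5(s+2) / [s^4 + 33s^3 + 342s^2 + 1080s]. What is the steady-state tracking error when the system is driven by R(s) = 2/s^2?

216

Factoring s from the denominator leaves a polynomial with constant term 1080, so the system is type 1.
K_v = lim_{s→0} s·G(s) = 5·2 / 1080 = 1/108.
e_ss = 2/K_v = 2/(1/108) = 216.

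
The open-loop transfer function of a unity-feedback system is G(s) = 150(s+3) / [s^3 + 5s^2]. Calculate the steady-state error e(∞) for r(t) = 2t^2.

2/45

The denominator has no term below 5s^2 — 2 poles at s=0, type 2.
K_a = lim_{s→0} s^2·G(s) = 150·3 / 5 = 90.
r(t) = 2t^2 gives R(s) = 4/s^3.
e_ss = 4/K_a = 4/90 = 2/45.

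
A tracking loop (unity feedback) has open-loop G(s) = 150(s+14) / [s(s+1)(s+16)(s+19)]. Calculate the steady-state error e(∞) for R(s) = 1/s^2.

76/525

The open loop has one pole at the origin → type 1 system.
K_v = lim_{s→0} s·G(s) = 150·14 / (1·16·19) = 525/76.
e_ss = 1/K_v = 1/(525/76) = 76/525.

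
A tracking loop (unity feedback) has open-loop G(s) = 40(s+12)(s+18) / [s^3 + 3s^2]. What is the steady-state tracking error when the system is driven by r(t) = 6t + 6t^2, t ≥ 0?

1/240

The denominator has no term below 3s^2 — 2 poles at s=0, type 2. By superposition:
  • 6t: tracked with zero error.
  • 6t^2: e_ss = 12/K_a with K_a=2880 → 1/240.
Total e_ss = 1/240.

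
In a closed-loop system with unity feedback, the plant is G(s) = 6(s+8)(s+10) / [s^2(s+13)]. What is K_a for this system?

480/13

The open loop has two poles at the origin → type 2 system.
K_a = lim_{s→0} s^2·G(s) = 6·8·10 / (13) = 480/13.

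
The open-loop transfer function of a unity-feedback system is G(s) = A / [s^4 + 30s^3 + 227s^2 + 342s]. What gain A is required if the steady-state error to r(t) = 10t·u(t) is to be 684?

Lowest-order denominator term is 342s, so the open loop has 1 pole at the origin → type 1 system.
K_v = lim_{s→0} s·G(s) = A / 342 = (1/342)·A.
e_ss = 10/K_v = 684 ⇒ K_v = 5/342 ⇒ A = (5/342)/(1/342) = 5.

5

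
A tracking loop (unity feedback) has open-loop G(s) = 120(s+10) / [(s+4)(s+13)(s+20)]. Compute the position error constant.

No free integrators in G(s): this is a type 0 system.
K_p = lim_{s→0} G(s) = 120·10 / (4·13·20) = 15/13.

15/13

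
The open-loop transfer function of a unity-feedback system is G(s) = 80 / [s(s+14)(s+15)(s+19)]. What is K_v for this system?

G(s) has one factor of s in the denominator, so the system is type 1.
K_v = lim_{s→0} s·G(s) = 80 / (14·15·19) = 8/399.

8/399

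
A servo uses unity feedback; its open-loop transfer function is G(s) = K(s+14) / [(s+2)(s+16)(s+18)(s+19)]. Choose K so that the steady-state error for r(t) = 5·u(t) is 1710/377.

No free integrators in G(s): this is a type 0 system.
K_p = lim_{s→0} G(s) = K·14 / (2·16·18·19) = (7/5472)·K.
e_ss = 5/(1 + K_p) = 1710/377 ⇒ 1 + (7/5472)·K = 377/342 ⇒ K = 80.

80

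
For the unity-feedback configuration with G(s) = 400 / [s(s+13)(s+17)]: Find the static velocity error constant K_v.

System type = 1 (one pole at s=0).
K_v = lim_{s→0} s·G(s) = 400 / (13·17) = 400/221.

400/221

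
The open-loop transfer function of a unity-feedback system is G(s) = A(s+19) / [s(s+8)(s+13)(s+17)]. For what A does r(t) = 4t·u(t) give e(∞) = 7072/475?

25

The open loop has one pole at the origin → type 1 system.
K_v = lim_{s→0} s·G(s) = A·19 / (8·13·17) = (19/1768)·A.
e_ss = 4/K_v = 7072/475 ⇒ K_v = 475/1768 ⇒ A = (475/1768)/(19/1768) = 25.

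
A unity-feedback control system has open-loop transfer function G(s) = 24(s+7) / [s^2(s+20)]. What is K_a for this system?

8.4

Two free integrators in G(s): this is a type 2 system.
K_a = lim_{s→0} s^2·G(s) = 24·7 / (20) = 8.4.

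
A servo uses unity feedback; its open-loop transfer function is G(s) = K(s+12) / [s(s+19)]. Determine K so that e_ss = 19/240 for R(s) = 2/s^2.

40

The open loop has one pole at the origin → type 1 system.
K_v = lim_{s→0} s·G(s) = K·12 / (19) = (12/19)·K.
e_ss = 2/K_v = 19/240 ⇒ K_v = 480/19 ⇒ K = (480/19)/(12/19) = 40.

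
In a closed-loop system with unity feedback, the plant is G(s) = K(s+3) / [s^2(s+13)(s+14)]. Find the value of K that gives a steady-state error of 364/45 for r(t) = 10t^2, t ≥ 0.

System type = 2 (two poles at s=0).
K_a = lim_{s→0} s^2·G(s) = K·3 / (13·14) = (3/182)·K.
e_ss = 20/K_a = 364/45 ⇒ K_a = 225/91 ⇒ K = (225/91)/(3/182) = 150.

150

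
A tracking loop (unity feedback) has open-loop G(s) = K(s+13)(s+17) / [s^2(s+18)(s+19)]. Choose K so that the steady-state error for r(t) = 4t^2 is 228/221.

12

G(s) has two factors of s in the denominator, so the system is type 2.
K_a = lim_{s→0} s^2·G(s) = K·13·17 / (18·19) = (221/342)·K.
e_ss = 8/K_a = 228/221 ⇒ K_a = 442/57 ⇒ K = (442/57)/(221/342) = 12.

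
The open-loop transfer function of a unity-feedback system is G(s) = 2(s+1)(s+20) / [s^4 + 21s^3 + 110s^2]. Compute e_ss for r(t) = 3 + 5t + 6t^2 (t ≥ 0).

Factoring s^2 from the denominator leaves a polynomial with constant term 110, so the system is type 2. By superposition:
  • 3: tracked with zero error.
  • 5t: tracked with zero error.
  • 6t^2: e_ss = 12/K_a with K_a=4/11 → 33.
Total e_ss = 33.

33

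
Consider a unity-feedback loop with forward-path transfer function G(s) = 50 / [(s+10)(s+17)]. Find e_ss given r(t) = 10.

85/11

System type = 0 (no poles at s=0).
K_p = lim_{s→0} G(s) = 50 / (10·17) = 5/17.
e_ss = 10/(1 + K_p) = 10/(22/17) = 85/11.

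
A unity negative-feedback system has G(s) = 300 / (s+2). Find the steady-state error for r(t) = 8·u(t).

G(s) has no factors of s in the denominator, so the system is type 0.
K_p = lim_{s→0} G(s) = 300 / (2) = 150.
e_ss = 8/(1 + K_p) = 8/151.

8/151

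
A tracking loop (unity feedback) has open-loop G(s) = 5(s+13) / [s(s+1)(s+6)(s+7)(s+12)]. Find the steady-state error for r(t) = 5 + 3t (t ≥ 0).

The open loop has one pole at the origin → type 1 system. By superposition:
  • 5: tracked with zero error.
  • 3t: e_ss = 3/K_v with K_v=65/504 → 1512/65.
Total e_ss = 1512/65.

1512/65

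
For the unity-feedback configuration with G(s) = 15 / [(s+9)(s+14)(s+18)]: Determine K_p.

5/756

No free integrators in G(s): this is a type 0 system.
K_p = lim_{s→0} G(s) = 15 / (9·14·18) = 5/756.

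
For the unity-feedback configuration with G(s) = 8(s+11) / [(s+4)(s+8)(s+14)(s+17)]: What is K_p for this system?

The open loop has no poles at the origin → type 0 system.
K_p = lim_{s→0} G(s) = 8·11 / (4·8·14·17) = 11/952.

11/952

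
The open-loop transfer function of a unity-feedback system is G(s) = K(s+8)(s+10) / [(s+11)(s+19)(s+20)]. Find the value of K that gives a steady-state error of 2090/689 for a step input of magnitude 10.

120

No free integrators in G(s): this is a type 0 system.
K_p = lim_{s→0} G(s) = K·8·10 / (11·19·20) = (4/209)·K.
e_ss = 10/(1 + K_p) = 2090/689 ⇒ 1 + (4/209)·K = 689/209 ⇒ K = 120.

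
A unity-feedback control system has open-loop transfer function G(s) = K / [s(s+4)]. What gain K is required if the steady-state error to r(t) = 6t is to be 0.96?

25

G(s) has one factor of s in the denominator, so the system is type 1.
K_v = lim_{s→0} s·G(s) = K / (4) = 0.25·K.
e_ss = 6/K_v = 0.96 ⇒ K_v = 6.25 ⇒ K = 6.25/0.25 = 25.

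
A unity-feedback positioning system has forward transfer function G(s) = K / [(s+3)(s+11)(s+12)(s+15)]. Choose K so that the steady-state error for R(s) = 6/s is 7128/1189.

5

System type = 0 (no poles at s=0).
K_p = lim_{s→0} G(s) = K / (3·11·12·15) = (1/5940)·K.
e_ss = 6/(1 + K_p) = 7128/1189 ⇒ 1 + (1/5940)·K = 1189/1188 ⇒ K = 5.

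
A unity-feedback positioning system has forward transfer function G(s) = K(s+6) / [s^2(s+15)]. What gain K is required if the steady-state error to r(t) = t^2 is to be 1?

Two free integrators in G(s): this is a type 2 system.
K_a = lim_{s→0} s^2·G(s) = K·6 / (15) = 0.4·K.
e_ss = 2/K_a = 1 ⇒ K_a = 2 ⇒ K = 2/0.4 = 5.

5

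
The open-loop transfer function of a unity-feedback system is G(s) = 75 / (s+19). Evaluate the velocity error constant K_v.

The open loop has no poles at the origin → type 0 system.
K_v = lim_{s→0} s·G(s) = 0 (the extra factor of s kills the finite limit).

0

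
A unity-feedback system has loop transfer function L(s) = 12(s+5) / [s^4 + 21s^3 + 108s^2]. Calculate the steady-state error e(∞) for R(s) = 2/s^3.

Lowest-order denominator term is 108s^2, so the open loop has 2 poles at the origin → type 2 system.
K_a = lim_{s→0} s^2·L(s) = 12·5 / 108 = 5/9.
r(t) = t^2 gives R(s) = 2/s^3.
e_ss = 2/K_a = 2/(5/9) = 3.6.

3.6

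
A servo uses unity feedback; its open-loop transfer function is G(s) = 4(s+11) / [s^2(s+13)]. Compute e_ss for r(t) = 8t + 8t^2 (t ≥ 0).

52/11

Two free integrators in G(s): this is a type 2 system. Taking each input component in turn:
  • 8t: tracked with zero error.
  • 8t^2: e_ss = 16/K_a with K_a=44/13 → 52/11.
Total e_ss = 52/11.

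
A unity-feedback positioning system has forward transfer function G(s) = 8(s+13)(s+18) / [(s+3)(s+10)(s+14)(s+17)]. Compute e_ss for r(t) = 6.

3570/751

System type = 0 (no poles at s=0).
K_p = lim_{s→0} G(s) = 8·13·18 / (3·10·14·17) = 156/595.
e_ss = 6/(1 + K_p) = 6/(751/595) = 3570/751.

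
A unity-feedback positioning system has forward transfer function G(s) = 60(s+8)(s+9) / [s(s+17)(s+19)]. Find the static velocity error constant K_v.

The open loop has one pole at the origin → type 1 system.
K_v = lim_{s→0} s·G(s) = 60·8·9 / (17·19) = 4320/323.

4320/323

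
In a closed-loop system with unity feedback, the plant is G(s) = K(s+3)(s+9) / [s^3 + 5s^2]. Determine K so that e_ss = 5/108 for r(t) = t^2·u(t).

The denominator has no term below 5s^2 — 2 poles at s=0, type 2.
K_a = lim_{s→0} s^2·G(s) = K·3·9 / 5 = 5.4·K.
e_ss = 2/K_a = 5/108 ⇒ K_a = 43.2 ⇒ K = 43.2/5.4 = 8.

8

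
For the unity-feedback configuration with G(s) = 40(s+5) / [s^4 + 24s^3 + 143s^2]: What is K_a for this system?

Factoring s^2 from the denominator leaves a polynomial with constant term 143, so the system is type 2.
K_a = lim_{s→0} s^2·G(s) = 40·5 / 143 = 200/143.

200/143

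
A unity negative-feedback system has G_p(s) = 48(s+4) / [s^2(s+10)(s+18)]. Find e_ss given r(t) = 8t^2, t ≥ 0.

15

Two free integrators in G_p(s): this is a type 2 system.
K_a = lim_{s→0} s^2·G_p(s) = 48·4 / (10·18) = 16/15.
r(t) = 8t^2 gives R(s) = 16/s^3.
e_ss = 16/K_a = 16/(16/15) = 15.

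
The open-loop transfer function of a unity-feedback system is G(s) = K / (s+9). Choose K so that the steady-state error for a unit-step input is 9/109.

System type = 0 (no poles at s=0).
K_p = lim_{s→0} G(s) = K / (9) = (1/9)·K.
e_ss = 1/(1 + K_p) = 9/109 ⇒ 1 + (1/9)·K = 109/9 ⇒ K = 100.

100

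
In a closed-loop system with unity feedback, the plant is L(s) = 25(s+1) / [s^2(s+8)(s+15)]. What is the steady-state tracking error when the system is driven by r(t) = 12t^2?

The open loop has two poles at the origin → type 2 system.
K_a = lim_{s→0} s^2·L(s) = 25·1 / (8·15) = 5/24.
r(t) = 12t^2 gives R(s) = 24/s^3.
e_ss = 24/K_a = 24/(5/24) = 115.2.

115.2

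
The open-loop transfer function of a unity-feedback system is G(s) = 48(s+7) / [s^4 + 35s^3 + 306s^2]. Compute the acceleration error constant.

Factoring s^2 from the denominator leaves a polynomial with constant term 306, so the system is type 2.
K_a = lim_{s→0} s^2·G(s) = 48·7 / 306 = 56/51.

56/51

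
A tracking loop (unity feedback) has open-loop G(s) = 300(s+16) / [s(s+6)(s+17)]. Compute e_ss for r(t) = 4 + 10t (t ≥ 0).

0.2125

The open loop has one pole at the origin → type 1 system. Taking each input component in turn:
  • 4: tracked with zero error.
  • 10t: e_ss = 10/K_v with K_v=800/17 → 0.2125.
Total e_ss = 0.2125.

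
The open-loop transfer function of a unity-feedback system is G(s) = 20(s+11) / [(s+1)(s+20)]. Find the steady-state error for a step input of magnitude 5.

5/12

System type = 0 (no poles at s=0).
K_p = lim_{s→0} G(s) = 20·11 / (1·20) = 11.
e_ss = 5/(1 + K_p) = 5/12.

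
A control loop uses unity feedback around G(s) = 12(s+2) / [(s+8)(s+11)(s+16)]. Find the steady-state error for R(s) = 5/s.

G(s) has no factors of s in the denominator, so the system is type 0.
K_p = lim_{s→0} G(s) = 12·2 / (8·11·16) = 3/176.
e_ss = 5/(1 + K_p) = 5/(179/176) = 880/179.

880/179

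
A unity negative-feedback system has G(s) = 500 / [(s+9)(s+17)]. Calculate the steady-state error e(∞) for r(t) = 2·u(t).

No free integrators in G(s): this is a type 0 system.
K_p = lim_{s→0} G(s) = 500 / (9·17) = 500/153.
e_ss = 2/(1 + K_p) = 2/(653/153) = 306/653.

306/653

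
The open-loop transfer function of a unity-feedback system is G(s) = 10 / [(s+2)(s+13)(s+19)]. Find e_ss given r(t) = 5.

System type = 0 (no poles at s=0).
K_p = lim_{s→0} G(s) = 10 / (2·13·19) = 5/247.
e_ss = 5/(1 + K_p) = 5/(252/247) = 1235/252.

1235/252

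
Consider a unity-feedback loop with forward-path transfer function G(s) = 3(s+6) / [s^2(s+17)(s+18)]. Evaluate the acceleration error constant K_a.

1/17

G(s) has two factors of s in the denominator, so the system is type 2.
K_a = lim_{s→0} s^2·G(s) = 3·6 / (17·18) = 1/17.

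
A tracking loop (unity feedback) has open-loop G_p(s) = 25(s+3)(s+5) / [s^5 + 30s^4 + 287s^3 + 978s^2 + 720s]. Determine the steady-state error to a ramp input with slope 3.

5.76

The denominator has no term below 720s — 1 pole at s=0, type 1.
K_v = lim_{s→0} s·G_p(s) = 25·3·5 / 720 = 25/48.
e_ss = 3/K_v = 3/(25/48) = 5.76.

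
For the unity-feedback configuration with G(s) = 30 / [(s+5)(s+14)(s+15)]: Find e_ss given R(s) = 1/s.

G(s) has no factors of s in the denominator, so the system is type 0.
K_p = lim_{s→0} G(s) = 30 / (5·14·15) = 1/35.
e_ss = 1/(1 + K_p) = 1/(36/35) = 35/36.

35/36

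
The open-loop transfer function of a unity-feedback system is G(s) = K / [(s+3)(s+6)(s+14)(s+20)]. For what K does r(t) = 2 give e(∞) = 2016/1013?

G(s) has no factors of s in the denominator, so the system is type 0.
K_p = lim_{s→0} G(s) = K / (3·6·14·20) = (1/5040)·K.
e_ss = 2/(1 + K_p) = 2016/1013 ⇒ 1 + (1/5040)·K = 1013/1008 ⇒ K = 25.

25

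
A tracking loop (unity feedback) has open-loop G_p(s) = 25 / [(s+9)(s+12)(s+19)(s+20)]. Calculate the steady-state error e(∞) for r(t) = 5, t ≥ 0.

No free integrators in G_p(s): this is a type 0 system.
K_p = lim_{s→0} G_p(s) = 25 / (9·12·19·20) = 5/8208.
e_ss = 5/(1 + K_p) = 5/(8213/8208) = 41040/8213.

41040/8213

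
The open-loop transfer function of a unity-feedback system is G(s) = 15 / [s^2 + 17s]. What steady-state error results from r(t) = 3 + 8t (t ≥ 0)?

136/15

The denominator has no term below 17s — 1 pole at s=0, type 1. Treating each term separately:
  • 3: tracked with zero error.
  • 8t: e_ss = 8/K_v with K_v=15/17 → 136/15.
Total e_ss = 136/15.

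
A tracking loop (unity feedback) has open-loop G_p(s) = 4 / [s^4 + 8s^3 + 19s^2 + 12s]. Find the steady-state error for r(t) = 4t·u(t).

12

Factoring s from the denominator leaves a polynomial with constant term 12, so the system is type 1.
K_v = lim_{s→0} s·G_p(s) = 4 / 12 = 1/3.
e_ss = 4/K_v = 4/(1/3) = 12.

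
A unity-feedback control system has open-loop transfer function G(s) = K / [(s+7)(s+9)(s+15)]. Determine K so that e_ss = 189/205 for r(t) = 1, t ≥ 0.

80

The open loop has no poles at the origin → type 0 system.
K_p = lim_{s→0} G(s) = K / (7·9·15) = (1/945)·K.
e_ss = 1/(1 + K_p) = 189/205 ⇒ 1 + (1/945)·K = 205/189 ⇒ K = 80.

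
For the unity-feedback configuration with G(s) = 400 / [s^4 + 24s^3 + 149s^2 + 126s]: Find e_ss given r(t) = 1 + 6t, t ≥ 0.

1.89

Lowest-order denominator term is 126s, so the open loop has 1 pole at the origin → type 1 system. Treating each term separately:
  • 1: tracked with zero error.
  • 6t: e_ss = 6/K_v with K_v=200/63 → 1.89.
Total e_ss = 1.89.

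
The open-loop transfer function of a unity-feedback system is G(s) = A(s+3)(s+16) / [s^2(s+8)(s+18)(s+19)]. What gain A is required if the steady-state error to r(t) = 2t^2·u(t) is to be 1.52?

G(s) has two factors of s in the denominator, so the system is type 2.
K_a = lim_{s→0} s^2·G(s) = A·3·16 / (8·18·19) = (1/57)·A.
e_ss = 4/K_a = 1.52 ⇒ K_a = 50/19 ⇒ A = (50/19)/(1/57) = 150.

150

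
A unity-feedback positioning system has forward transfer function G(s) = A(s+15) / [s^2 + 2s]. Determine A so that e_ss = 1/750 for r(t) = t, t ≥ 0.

100

Factoring s from the denominator leaves a polynomial with constant term 2, so the system is type 1.
K_v = lim_{s→0} s·G(s) = A·15 / 2 = 7.5·A.
e_ss = 1/K_v = 1/750 ⇒ K_v = 750 ⇒ A = 750/7.5 = 100.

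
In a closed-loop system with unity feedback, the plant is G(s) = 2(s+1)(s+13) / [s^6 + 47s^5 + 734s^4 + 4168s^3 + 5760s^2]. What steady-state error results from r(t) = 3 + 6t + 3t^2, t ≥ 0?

17280/13

Factoring s^2 from the denominator leaves a polynomial with constant term 5760, so the system is type 2. Taking each input component in turn:
  • 3: tracked with zero error.
  • 6t: tracked with zero error.
  • 3t^2: e_ss = 6/K_a with K_a=13/2880 → 17280/13.
Total e_ss = 17280/13.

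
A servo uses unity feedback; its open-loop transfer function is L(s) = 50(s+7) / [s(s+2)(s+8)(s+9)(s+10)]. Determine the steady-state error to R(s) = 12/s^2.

The open loop has one pole at the origin → type 1 system.
K_v = lim_{s→0} s·L(s) = 50·7 / (2·8·9·10) = 35/144.
e_ss = 12/K_v = 12/(35/144) = 1728/35.

1728/35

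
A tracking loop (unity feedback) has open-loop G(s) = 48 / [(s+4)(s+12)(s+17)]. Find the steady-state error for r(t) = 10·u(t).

85/9

No free integrators in G(s): this is a type 0 system.
K_p = lim_{s→0} G(s) = 48 / (4·12·17) = 1/17.
e_ss = 10/(1 + K_p) = 10/(18/17) = 85/9.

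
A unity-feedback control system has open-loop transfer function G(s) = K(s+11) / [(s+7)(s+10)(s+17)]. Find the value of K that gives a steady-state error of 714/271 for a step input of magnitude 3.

15

No free integrators in G(s): this is a type 0 system.
K_p = lim_{s→0} G(s) = K·11 / (7·10·17) = (11/1190)·K.
e_ss = 3/(1 + K_p) = 714/271 ⇒ 1 + (11/1190)·K = 271/238 ⇒ K = 15.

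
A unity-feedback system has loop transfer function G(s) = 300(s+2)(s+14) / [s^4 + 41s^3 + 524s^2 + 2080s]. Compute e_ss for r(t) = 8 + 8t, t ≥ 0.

The denominator has no term below 2080s — 1 pole at s=0, type 1. Taking each input component in turn:
  • 8: tracked with zero error.
  • 8t: e_ss = 8/K_v with K_v=105/26 → 208/105.
Total e_ss = 208/105.

208/105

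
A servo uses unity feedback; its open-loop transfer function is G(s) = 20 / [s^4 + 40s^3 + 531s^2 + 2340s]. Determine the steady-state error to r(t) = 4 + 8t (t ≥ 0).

The denominator has no term below 2340s — 1 pole at s=0, type 1. Taking each input component in turn:
  • 4: tracked with zero error.
  • 8t: e_ss = 8/K_v with K_v=1/117 → 936.
Total e_ss = 936.

936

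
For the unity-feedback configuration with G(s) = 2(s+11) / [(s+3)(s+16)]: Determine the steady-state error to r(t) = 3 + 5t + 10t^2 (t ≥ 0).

System type = 0 (no poles at s=0). By superposition:
  • 3: e_ss = 3/(1+K_p) with K_p=11/24 → 72/35.
  • 5t: a type-0 system cannot track it, e_ss → ∞.
  • 10t^2: a type-0 system cannot track it, e_ss → ∞.
The unbounded component dominates.

infinity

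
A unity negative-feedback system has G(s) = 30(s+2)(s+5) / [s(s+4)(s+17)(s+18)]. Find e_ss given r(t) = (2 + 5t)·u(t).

G(s) has one factor of s in the denominator, so the system is type 1. By superposition:
  • 2: tracked with zero error.
  • 5t: e_ss = 5/K_v with K_v=25/102 → 20.4.
Total e_ss = 20.4.

20.4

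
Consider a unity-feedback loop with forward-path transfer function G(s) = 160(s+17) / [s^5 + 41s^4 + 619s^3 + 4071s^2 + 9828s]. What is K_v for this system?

The denominator has no term below 9828s — 1 pole at s=0, type 1.
K_v = lim_{s→0} s·G(s) = 160·17 / 9828 = 680/2457.

680/2457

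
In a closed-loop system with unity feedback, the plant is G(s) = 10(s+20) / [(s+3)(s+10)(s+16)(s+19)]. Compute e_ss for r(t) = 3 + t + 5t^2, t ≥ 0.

The open loop has no poles at the origin → type 0 system. Taking each input component in turn:
  • 3: e_ss = 3/(1+K_p) with K_p=5/228 → 684/233.
  • t: a type-0 system cannot track it, e_ss → ∞.
  • 5t^2: a type-0 system cannot track it, e_ss → ∞.
The unbounded component dominates.

infinity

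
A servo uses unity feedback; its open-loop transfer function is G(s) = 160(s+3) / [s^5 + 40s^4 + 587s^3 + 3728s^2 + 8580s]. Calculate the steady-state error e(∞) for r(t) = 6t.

107.25

The denominator has no term below 8580s — 1 pole at s=0, type 1.
K_v = lim_{s→0} s·G(s) = 160·3 / 8580 = 8/143.
e_ss = 6/K_v = 6/(8/143) = 107.25.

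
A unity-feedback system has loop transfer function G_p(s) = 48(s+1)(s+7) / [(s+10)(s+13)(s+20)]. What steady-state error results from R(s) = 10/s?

G_p(s) has no factors of s in the denominator, so the system is type 0.
K_p = lim_{s→0} G_p(s) = 48·1·7 / (10·13·20) = 42/325.
e_ss = 10/(1 + K_p) = 10/(367/325) = 3250/367.

3250/367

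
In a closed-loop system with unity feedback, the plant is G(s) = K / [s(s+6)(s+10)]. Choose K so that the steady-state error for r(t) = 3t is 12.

The open loop has one pole at the origin → type 1 system.
K_v = lim_{s→0} s·G(s) = K / (6·10) = (1/60)·K.
e_ss = 3/K_v = 12 ⇒ K_v = 0.25 ⇒ K = 0.25/(1/60) = 15.

15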